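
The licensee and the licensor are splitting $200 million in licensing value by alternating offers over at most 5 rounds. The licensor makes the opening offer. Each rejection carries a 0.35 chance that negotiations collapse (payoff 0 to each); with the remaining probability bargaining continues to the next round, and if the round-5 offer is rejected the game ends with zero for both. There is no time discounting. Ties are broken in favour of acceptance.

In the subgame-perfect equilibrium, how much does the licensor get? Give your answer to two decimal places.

135.28

By backward induction:
Round 5 (the licensor proposes): rejection yields 0 for the licensee; the licensor offers 0 and keeps 200.
Round 4 (the licensee proposes): rejecting gives the licensor an expected 0.65 × 200 = 130; the licensee offers that and keeps 70.
Round 3 (the licensor proposes): rejecting gives the licensee an expected 0.65 × 70 = 45.5; the licensor offers that and keeps 154.5.
Round 2 (the licensee proposes): rejecting gives the licensor an expected 0.65 × 154.5 = 100.425. The licensee offers 100.425 and keeps 200 − 100.425 = 99.575.
Round 1 (the licensor proposes): rejecting gives the licensee an expected 0.65 × 99.575 = 64.72375; the licensor offers that and keeps 135.27625.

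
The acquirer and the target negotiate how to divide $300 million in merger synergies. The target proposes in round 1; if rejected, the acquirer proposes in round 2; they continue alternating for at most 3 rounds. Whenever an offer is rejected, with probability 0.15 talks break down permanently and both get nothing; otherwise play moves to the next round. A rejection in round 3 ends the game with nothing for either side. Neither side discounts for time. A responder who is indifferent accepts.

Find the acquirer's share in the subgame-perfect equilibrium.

By backward induction:
Round 3 (the target proposes): rejection yields 0 for the acquirer; the target offers 0 and keeps 300.
Round 2 (the acquirer proposes): rejecting gives the target an expected 0.85 × 300 = 255. The acquirer offers 255 and keeps 300 − 255 = 45.
Round 1 (the target proposes): rejecting gives the acquirer an expected 0.85 × 45 = 38.25, so the target offers 38.25, keeping 261.75.

38.25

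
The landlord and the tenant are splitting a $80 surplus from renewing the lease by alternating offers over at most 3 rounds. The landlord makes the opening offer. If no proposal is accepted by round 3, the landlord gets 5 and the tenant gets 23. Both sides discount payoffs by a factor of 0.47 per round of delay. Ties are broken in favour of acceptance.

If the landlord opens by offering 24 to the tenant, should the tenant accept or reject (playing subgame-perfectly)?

Reject

Work out the tenant's continuation value if the offer is rejected.
Round 3 (the landlord proposes): the tenant gets 23 if talks fail, so the landlord offers 23 and keeps 57.
Round 2 (the tenant proposes): the landlord can get 57 next round, worth 0.47 × 57 = 26.79 now. The tenant offers 26.79 and keeps 80 − 26.79 = 53.21.
So by rejecting in round 1, the tenant gets 53.21 next round, worth 0.47 × 53.21 = 25.0087 now.
Offer 24 < 25.0087, so the tenant rejects.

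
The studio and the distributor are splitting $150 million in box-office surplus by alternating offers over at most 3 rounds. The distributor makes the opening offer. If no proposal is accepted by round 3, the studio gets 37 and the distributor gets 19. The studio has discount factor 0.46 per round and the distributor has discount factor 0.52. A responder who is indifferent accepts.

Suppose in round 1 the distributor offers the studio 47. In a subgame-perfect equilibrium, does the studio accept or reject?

Accept

Round 3 (the distributor proposes): the studio gets 37 if talks fail, so the distributor offers 37 and keeps 113.
Round 2 (the studio proposes): the distributor can get 113 next round, worth 0.52 × 113 = 58.76 now. The studio offers 58.76 and keeps 150 − 58.76 = 91.24.
So by rejecting in round 1, the studio gets 91.24 next round, worth 0.46 × 91.24 = 41.9704 now.
Offer 47 ≥ 41.9704, so the studio accepts.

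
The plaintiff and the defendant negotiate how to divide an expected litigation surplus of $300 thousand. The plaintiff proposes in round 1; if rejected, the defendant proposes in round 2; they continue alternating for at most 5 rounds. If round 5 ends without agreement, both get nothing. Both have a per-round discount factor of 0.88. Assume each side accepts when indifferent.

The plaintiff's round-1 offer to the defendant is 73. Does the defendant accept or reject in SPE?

Accept

Round 5 (the plaintiff proposes): the defendant will accept anything ≥ 0, so the plaintiff offers 0 and keeps 300.
Round 4 (the defendant proposes): the plaintiff can get 300 next round, worth 0.88 × 300 = 264 now. The defendant offers 264 and keeps 300 − 264 = 36.
Round 3 (the plaintiff proposes): the defendant can get 36 next round, worth 0.88 × 36 = 31.68 now. The plaintiff offers 31.68 and keeps 300 − 31.68 = 268.32.
Round 2 (the defendant proposes): the plaintiff can get 268.32 next round, worth 0.88 × 268.32 = 236.1216 now. The defendant offers 236.1216 and keeps 300 − 236.1216 = 63.8784.
So by rejecting in round 1, the defendant gets 63.8784 next round, worth 0.88 × 63.8784 = 56.212992 now.
Offer 73 ≥ 56.212992, so the defendant accepts.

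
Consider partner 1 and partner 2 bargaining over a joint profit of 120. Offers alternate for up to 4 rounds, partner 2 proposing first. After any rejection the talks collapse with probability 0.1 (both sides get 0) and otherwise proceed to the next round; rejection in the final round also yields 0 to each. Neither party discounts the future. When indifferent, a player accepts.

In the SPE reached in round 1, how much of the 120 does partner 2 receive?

21.72

By backward induction:
Round 4 (partner 1 proposes): rejection yields 0 for partner 2; partner 1 offers 0 and keeps 120.
Round 3 (partner 2 proposes): rejecting gives partner 1 an expected 0.9 × 120 = 108. Partner 2 offers 108 and keeps 120 − 108 = 12.
Round 2 (partner 1 proposes): rejecting gives partner 2 an expected 0.9 × 12 = 10.8; partner 1 offers that and keeps 109.2.
Round 1 (partner 2 proposes): rejecting gives partner 1 an expected 0.9 × 109.2 = 98.28. Partner 2 offers 98.28 and keeps 120 − 98.28 = 21.72.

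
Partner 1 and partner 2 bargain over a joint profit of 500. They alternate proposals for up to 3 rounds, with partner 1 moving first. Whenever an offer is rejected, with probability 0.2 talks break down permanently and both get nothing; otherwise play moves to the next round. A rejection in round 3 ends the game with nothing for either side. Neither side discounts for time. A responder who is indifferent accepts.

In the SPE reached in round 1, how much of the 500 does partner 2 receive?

80

Round 3 (partner 1 proposes): partner 2 will accept anything ≥ 0, so partner 1 offers 0 and keeps 500.
Round 2 (partner 2 proposes): rejecting gives partner 1 an expected 0.8 × 500 = 400, so partner 2 offers 400, keeping 100.
Round 1 (partner 1 proposes): rejecting gives partner 2 an expected 0.8 × 100 = 80; partner 1 offers that and keeps 420.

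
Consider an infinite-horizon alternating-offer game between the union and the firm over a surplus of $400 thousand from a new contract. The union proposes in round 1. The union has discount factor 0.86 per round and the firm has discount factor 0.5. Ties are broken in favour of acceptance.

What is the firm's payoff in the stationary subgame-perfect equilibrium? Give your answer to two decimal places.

When the union proposes, the firm accepts any offer worth at least 0.5 times what the firm would get by proposing next round; and vice versa.
This gives x = 400 − 0.5y and y = 400 − 0.86x, where x and y are each side's share when it proposes.
Hence (1 − 0.5·0.86)x = 400(1 − 0.5), i.e. 0.57·x = 200.
x ≈ 350.8772; the firm's share is 400 − x ≈ 49.1228.

49.12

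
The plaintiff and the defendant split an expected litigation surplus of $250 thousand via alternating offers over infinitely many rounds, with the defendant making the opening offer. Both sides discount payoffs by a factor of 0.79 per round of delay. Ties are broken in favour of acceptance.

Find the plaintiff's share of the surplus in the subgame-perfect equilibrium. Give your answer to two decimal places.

110.34

When the defendant proposes, the plaintiff accepts any offer worth at least 0.79 times what the plaintiff would get by proposing next round; and vice versa.
This gives x = 250 − 0.79y and y = 250 − 0.79x, where x and y are each side's share when it proposes.
Hence (1 − 0.79·0.79)x = 250(1 − 0.79), i.e. 0.3759·x = 52.5.
x ≈ 139.6648; the plaintiff's share is 250 − x ≈ 110.3352.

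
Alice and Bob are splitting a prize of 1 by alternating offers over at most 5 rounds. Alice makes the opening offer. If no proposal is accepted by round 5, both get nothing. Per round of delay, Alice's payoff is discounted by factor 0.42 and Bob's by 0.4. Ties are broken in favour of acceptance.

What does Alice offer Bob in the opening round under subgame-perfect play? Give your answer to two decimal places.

Round 5 (Alice proposes): Bob will accept anything ≥ 0, so Alice offers 0 and keeps 1.
Round 4 (Bob proposes): Alice can get 1 next round, worth 0.42 × 1 = 0.42 now; Bob offers that and keeps 0.58.
Round 3 (Alice proposes): Bob can get 0.58 next round, worth 0.4 × 0.58 = 0.232 now, so Alice offers 0.232, keeping 0.768.
Round 2 (Bob proposes): Alice can get 0.768 next round, worth 0.42 × 0.768 = 0.32256 now. Bob offers 0.32256 and keeps 1 − 0.32256 = 0.67744.
Round 1 (Alice proposes): Bob can get 0.67744 next round, worth 0.4 × 0.67744 = 0.270976 now, so Alice offers 0.270976, keeping 0.729024.

0.27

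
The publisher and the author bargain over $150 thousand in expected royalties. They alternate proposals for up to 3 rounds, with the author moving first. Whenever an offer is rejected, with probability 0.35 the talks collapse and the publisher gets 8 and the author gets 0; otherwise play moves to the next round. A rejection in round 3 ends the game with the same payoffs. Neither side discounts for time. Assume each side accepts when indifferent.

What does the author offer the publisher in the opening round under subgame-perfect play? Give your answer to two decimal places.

Round 3 (the author proposes): the publisher gets 8 if talks fail, so the author offers 8 and keeps 142.
Round 2 (the publisher proposes): rejecting gives the author an expected 0.65 × 142 = 92.3. The publisher offers 92.3 and keeps 150 − 92.3 = 57.7.
Round 1 (the author proposes): rejecting gives the publisher an expected 0.65 × 57.7 + 0.35 × 8 = 40.305; the author offers that and keeps 109.695.

40.31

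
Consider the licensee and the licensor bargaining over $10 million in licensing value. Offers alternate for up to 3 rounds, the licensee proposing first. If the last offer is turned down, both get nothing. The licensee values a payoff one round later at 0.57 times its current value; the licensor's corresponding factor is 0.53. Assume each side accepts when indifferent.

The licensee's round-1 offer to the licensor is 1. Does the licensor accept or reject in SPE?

Work out the licensor's continuation value if the offer is rejected.
Round 3 (the licensee proposes): the licensor will accept anything ≥ 0, so the licensee offers 0 and keeps 10.
Round 2 (the licensor proposes): the licensee can get 10 next round, worth 0.57 × 10 = 5.7 now. The licensor offers 5.7 and keeps 10 − 5.7 = 4.3.
So by rejecting in round 1, the licensor gets 4.3 next round, worth 0.53 × 4.3 = 2.279 now.
Offer 1 < 2.279, so the licensor rejects.

Reject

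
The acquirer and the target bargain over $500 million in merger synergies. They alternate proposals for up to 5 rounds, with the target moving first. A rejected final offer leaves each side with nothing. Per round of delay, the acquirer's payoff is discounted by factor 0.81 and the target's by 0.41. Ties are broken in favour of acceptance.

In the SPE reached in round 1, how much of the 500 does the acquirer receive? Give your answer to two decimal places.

Round 5 (the target proposes): the acquirer will accept anything ≥ 0, so the target offers 0 and keeps 500.
Round 4 (the acquirer proposes): the target can get 500 next round, worth 0.41 × 500 = 205 now. The acquirer offers 205 and keeps 500 − 205 = 295.
Round 3 (the target proposes): the acquirer can get 295 next round, worth 0.81 × 295 = 238.95 now, so the target offers 238.95, keeping 261.05.
Round 2 (the acquirer proposes): the target can get 261.05 next round, worth 0.41 × 261.05 = 107.0305 now. The acquirer offers 107.0305 and keeps 500 − 107.0305 = 392.9695.
Round 1 (the target proposes): the acquirer can get 392.9695 next round, worth 0.81 × 392.9695 = 318.305295 now, so the target offers 318.305295, keeping 181.694705.

318.31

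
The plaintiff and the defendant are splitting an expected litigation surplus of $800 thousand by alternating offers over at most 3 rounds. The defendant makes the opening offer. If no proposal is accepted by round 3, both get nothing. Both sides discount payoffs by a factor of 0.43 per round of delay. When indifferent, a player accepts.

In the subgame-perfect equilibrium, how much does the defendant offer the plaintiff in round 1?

196.08

Round 3 (the defendant proposes): rejection yields 0 for the plaintiff; the defendant offers 0 and keeps 800.
Round 2 (the plaintiff proposes): the defendant can get 800 next round, worth 0.43 × 800 = 344 now. The plaintiff offers 344 and keeps 800 − 344 = 456.
Round 1 (the defendant proposes): the plaintiff can get 456 next round, worth 0.43 × 456 = 196.08 now, so the defendant offers 196.08, keeping 603.92.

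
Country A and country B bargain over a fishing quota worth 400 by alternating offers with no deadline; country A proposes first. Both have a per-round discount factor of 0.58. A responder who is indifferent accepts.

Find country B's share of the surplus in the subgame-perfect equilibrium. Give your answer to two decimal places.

Let x be country A's share when country A proposes and y be country B's share when country B proposes.
Country B accepts iff offered ≥ 0.58·y, so x = 400 − 0.58y. Symmetrically y = 400 − 0.58x.
Substituting: x = 400 − 0.58(400 − 0.58x), giving x(1 − 0.58·0.58) = 400(1 − 0.58).
So x = 400 × 0.42 / 0.6636 ≈ 253.1646, and country B receives 400 − x ≈ 146.8354.

146.84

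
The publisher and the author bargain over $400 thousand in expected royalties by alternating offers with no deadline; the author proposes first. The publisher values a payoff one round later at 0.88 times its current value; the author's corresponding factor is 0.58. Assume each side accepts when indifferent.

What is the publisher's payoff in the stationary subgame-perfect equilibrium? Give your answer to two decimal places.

In a stationary SPE each proposer offers the other exactly their discounted continuation value.
If the author keeps x when proposing and the publisher keeps y when proposing, then x = 400 − 0.88y and y = 400 − 0.58x.
Solving: x = 400(1 − 0.88) / (1 − 0.58·0.88) = 48 / 0.4896 ≈ 98.0392.
The publisher gets 400 − 98.0392 ≈ 301.9608.

301.96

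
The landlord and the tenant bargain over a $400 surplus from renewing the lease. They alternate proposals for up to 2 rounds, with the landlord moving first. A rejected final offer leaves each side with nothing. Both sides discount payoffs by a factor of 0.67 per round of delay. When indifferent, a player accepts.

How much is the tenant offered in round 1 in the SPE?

268

Solve by backward induction from round 2.
Round 2 (the tenant proposes): the landlord will accept anything ≥ 0, so the tenant offers 0 and keeps 400.
Round 1 (the landlord proposes): the tenant can get 400 next round, worth 0.67 × 400 = 268 now; the landlord offers that and keeps 132.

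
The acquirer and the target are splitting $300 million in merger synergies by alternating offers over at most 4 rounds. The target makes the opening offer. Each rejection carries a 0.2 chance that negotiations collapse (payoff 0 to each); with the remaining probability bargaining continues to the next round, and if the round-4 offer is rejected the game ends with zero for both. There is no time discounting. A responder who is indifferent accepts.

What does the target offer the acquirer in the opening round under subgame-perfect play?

201.6

Round 4 (the acquirer proposes): rejection yields 0 for the target; the acquirer offers 0 and keeps 300.
Round 3 (the target proposes): rejecting gives the acquirer an expected 0.8 × 300 = 240. The target offers 240 and keeps 300 − 240 = 60.
Round 2 (the acquirer proposes): rejecting gives the target an expected 0.8 × 60 = 48. The acquirer offers 48 and keeps 300 − 48 = 252.
Round 1 (the target proposes): rejecting gives the acquirer an expected 0.8 × 252 = 201.6, so the target offers 201.6, keeping 98.4.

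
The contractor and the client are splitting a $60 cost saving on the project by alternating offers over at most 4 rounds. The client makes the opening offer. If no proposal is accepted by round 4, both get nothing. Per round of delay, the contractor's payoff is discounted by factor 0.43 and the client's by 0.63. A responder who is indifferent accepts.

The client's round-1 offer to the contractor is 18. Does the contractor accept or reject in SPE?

Round 4 (the contractor proposes): the client will accept anything ≥ 0, so the contractor offers 0 and keeps 60.
Round 3 (the client proposes): the contractor can get 60 next round, worth 0.43 × 60 = 25.8 now; the client offers that and keeps 34.2.
Round 2 (the contractor proposes): the client can get 34.2 next round, worth 0.63 × 34.2 = 21.546 now, so the contractor offers 21.546, keeping 38.454.
So by rejecting in round 1, the contractor gets 38.454 next round, worth 0.43 × 38.454 = 16.53522 now.
Offer 18 ≥ 16.53522, so the contractor accepts.

Accept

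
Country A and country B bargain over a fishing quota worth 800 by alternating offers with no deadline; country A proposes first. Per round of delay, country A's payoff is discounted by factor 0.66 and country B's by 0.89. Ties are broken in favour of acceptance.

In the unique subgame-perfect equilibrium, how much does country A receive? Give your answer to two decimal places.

213.28

In a stationary SPE each proposer offers the other exactly their discounted continuation value.
If country A keeps x when proposing and country B keeps y when proposing, then x = 800 − 0.89y and y = 800 − 0.66x.
Solving: x = 800(1 − 0.89) / (1 − 0.66·0.89) = 88 / 0.4126 ≈ 213.2816.
Country B gets 800 − 213.2816 ≈ 586.7184.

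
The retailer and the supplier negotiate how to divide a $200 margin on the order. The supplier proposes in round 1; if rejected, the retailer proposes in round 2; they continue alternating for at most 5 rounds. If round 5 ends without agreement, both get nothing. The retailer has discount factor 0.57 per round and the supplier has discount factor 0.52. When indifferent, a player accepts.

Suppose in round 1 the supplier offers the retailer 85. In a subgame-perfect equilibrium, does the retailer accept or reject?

Round 5 (the supplier proposes): the retailer will accept anything ≥ 0, so the supplier offers 0 and keeps 200.
Round 4 (the retailer proposes): the supplier can get 200 next round, worth 0.52 × 200 = 104 now; the retailer offers that and keeps 96.
Round 3 (the supplier proposes): the retailer can get 96 next round, worth 0.57 × 96 = 54.72 now, so the supplier offers 54.72, keeping 145.28.
Round 2 (the retailer proposes): the supplier can get 145.28 next round, worth 0.52 × 145.28 = 75.5456 now; the retailer offers that and keeps 124.4544.
So by rejecting in round 1, the retailer gets 124.4544 next round, worth 0.57 × 124.4544 = 70.939008 now.
Offer 85 ≥ 70.939008, so the retailer accepts.

Accept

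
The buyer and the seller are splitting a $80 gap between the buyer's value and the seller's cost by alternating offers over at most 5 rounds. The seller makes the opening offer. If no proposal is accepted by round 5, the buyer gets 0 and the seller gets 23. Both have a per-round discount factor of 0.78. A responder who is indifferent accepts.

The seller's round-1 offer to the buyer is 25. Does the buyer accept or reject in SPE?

Work out the buyer's continuation value if the offer is rejected.
Round 5 (the seller proposes): rejection yields 0 for the buyer; the seller offers 0 and keeps 80.
Round 4 (the buyer proposes): the seller can get 80 next round, worth 0.78 × 80 = 62.4 now; the buyer offers that and keeps 17.6.
Round 3 (the seller proposes): the buyer can get 17.6 next round, worth 0.78 × 17.6 = 13.728 now. The seller offers 13.728 and keeps 80 − 13.728 = 66.272.
Round 2 (the buyer proposes): the seller can get 66.272 next round, worth 0.78 × 66.272 = 51.69216 now. The buyer offers 51.69216 and keeps 80 − 51.69216 = 28.30784.
So by rejecting in round 1, the buyer gets 28.30784 next round, worth 0.78 × 28.30784 = 22.0801152 now.
Offer 25 ≥ 22.0801152, so the buyer accepts.

Accept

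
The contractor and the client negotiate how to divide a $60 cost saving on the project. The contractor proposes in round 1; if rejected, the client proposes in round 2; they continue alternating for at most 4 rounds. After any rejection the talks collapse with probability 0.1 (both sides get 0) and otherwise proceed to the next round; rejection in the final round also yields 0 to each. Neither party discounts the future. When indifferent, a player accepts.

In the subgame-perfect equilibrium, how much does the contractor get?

10.86

Round 4 (the client proposes): rejection yields 0 for the contractor; the client offers 0 and keeps 60.
Round 3 (the contractor proposes): rejecting gives the client an expected 0.9 × 60 = 54; the contractor offers that and keeps 6.
Round 2 (the client proposes): rejecting gives the contractor an expected 0.9 × 6 = 5.4, so the client offers 5.4, keeping 54.6.
Round 1 (the contractor proposes): rejecting gives the client an expected 0.9 × 54.6 = 49.14. The contractor offers 49.14 and keeps 60 − 49.14 = 10.86.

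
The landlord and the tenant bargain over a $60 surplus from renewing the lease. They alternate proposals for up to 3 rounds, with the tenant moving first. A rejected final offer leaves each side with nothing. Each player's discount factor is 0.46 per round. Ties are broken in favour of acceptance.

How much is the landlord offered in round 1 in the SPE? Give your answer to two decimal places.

Round 3 (the tenant proposes): rejection yields 0 for the landlord; the tenant offers 0 and keeps 60.
Round 2 (the landlord proposes): the tenant can get 60 next round, worth 0.46 × 60 = 27.6 now; the landlord offers that and keeps 32.4.
Round 1 (the tenant proposes): the landlord can get 32.4 next round, worth 0.46 × 32.4 = 14.904 now. The tenant offers 14.904 and keeps 60 − 14.904 = 45.096.

14.90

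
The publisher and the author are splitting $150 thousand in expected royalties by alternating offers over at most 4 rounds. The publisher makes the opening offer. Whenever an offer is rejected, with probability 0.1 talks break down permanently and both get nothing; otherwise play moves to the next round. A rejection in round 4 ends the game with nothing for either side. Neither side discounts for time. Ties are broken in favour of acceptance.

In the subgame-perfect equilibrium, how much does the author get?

122.85

By backward induction:
Round 4 (the author proposes): the publisher will accept anything ≥ 0, so the author offers 0 and keeps 150.
Round 3 (the publisher proposes): rejecting gives the author an expected 0.9 × 150 = 135. The publisher offers 135 and keeps 150 − 135 = 15.
Round 2 (the author proposes): rejecting gives the publisher an expected 0.9 × 15 = 13.5. The author offers 13.5 and keeps 150 − 13.5 = 136.5.
Round 1 (the publisher proposes): rejecting gives the author an expected 0.9 × 136.5 = 122.85; the publisher offers that and keeps 27.15.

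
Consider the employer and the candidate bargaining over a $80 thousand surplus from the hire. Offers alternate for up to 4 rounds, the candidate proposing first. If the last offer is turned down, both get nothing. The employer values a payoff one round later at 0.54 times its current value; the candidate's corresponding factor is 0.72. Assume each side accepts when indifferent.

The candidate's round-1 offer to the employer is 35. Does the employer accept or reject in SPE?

Round 4 (the employer proposes): the candidate will accept anything ≥ 0, so the employer offers 0 and keeps 80.
Round 3 (the candidate proposes): the employer can get 80 next round, worth 0.54 × 80 = 43.2 now, so the candidate offers 43.2, keeping 36.8.
Round 2 (the employer proposes): the candidate can get 36.8 next round, worth 0.72 × 36.8 = 26.496 now, so the employer offers 26.496, keeping 53.504.
So by rejecting in round 1, the employer gets 53.504 next round, worth 0.54 × 53.504 = 28.89216 now.
Offer 35 ≥ 28.89216, so the employer accepts.

Accept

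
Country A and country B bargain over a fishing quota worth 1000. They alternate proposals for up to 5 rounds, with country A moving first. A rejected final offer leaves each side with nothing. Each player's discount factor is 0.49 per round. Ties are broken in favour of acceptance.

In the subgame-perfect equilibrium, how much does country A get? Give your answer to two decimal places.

690.10

Work backward from the last round.
Round 5 (country A proposes): rejection yields 0 for country B; country A offers 0 and keeps 1000.
Round 4 (country B proposes): country A can get 1000 next round, worth 0.49 × 1000 = 490 now; country B offers that and keeps 510.
Round 3 (country A proposes): country B can get 510 next round, worth 0.49 × 510 = 249.9 now. Country A offers 249.9 and keeps 1000 − 249.9 = 750.1.
Round 2 (country B proposes): country A can get 750.1 next round, worth 0.49 × 750.1 = 367.549 now. Country B offers 367.549 and keeps 1000 − 367.549 = 632.451.
Round 1 (country A proposes): country B can get 632.451 next round, worth 0.49 × 632.451 = 309.90099 now. Country A offers 309.90099 and keeps 1000 − 309.90099 = 690.09901.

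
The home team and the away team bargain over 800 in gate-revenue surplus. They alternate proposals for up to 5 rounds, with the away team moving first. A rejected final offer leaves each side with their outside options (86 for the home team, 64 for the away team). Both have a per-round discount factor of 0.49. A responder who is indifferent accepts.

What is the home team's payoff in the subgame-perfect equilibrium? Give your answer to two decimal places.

Round 5 (the away team proposes): the home team gets 86 if talks fail, so the away team offers 86 and keeps 714.
Round 4 (the home team proposes): the away team can get 714 next round, worth 0.49 × 714 = 349.86 now; the home team offers that and keeps 450.14.
Round 3 (the away team proposes): the home team can get 450.14 next round, worth 0.49 × 450.14 = 220.5686 now, so the away team offers 220.5686, keeping 579.4314.
Round 2 (the home team proposes): the away team can get 579.4314 next round, worth 0.49 × 579.4314 = 283.921386 now; the home team offers that and keeps 516.078614.
Round 1 (the away team proposes): the home team can get 516.078614 next round, worth 0.49 × 516.078614 = 252.87852086 now, so the away team offers 252.87852086, keeping 547.12147914.

252.88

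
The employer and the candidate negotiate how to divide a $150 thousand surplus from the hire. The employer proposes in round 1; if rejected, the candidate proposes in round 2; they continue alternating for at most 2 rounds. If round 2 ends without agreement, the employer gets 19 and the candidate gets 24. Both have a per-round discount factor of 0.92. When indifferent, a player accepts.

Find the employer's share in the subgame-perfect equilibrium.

29.48

Round 2 (the candidate proposes): the employer gets 19 if talks fail, so the candidate offers 19 and keeps 131.
Round 1 (the employer proposes): the candidate can get 131 next round, worth 0.92 × 131 = 120.52 now. The employer offers 120.52 and keeps 150 − 120.52 = 29.48.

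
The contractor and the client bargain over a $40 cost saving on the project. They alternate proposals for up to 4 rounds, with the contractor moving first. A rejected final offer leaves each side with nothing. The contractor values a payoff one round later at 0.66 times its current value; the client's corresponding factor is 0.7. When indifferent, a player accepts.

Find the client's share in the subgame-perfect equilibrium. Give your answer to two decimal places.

22.46

Round 4 (the client proposes): rejection yields 0 for the contractor; the client offers 0 and keeps 40.
Round 3 (the contractor proposes): the client can get 40 next round, worth 0.7 × 40 = 28 now, so the contractor offers 28, keeping 12.
Round 2 (the client proposes): the contractor can get 12 next round, worth 0.66 × 12 = 7.92 now. The client offers 7.92 and keeps 40 − 7.92 = 32.08.
Round 1 (the contractor proposes): the client can get 32.08 next round, worth 0.7 × 32.08 = 22.456 now; the contractor offers that and keeps 17.544.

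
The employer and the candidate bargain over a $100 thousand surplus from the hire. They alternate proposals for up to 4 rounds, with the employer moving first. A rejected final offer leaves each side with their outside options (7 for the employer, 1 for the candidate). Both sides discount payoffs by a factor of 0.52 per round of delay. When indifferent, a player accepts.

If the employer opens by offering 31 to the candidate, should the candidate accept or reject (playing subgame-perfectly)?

Reject

Round 4 (the candidate proposes): the employer gets 7 if talks fail, so the candidate offers 7 and keeps 93.
Round 3 (the employer proposes): the candidate can get 93 next round, worth 0.52 × 93 = 48.36 now; the employer offers that and keeps 51.64.
Round 2 (the candidate proposes): the employer can get 51.64 next round, worth 0.52 × 51.64 = 26.8528 now; the candidate offers that and keeps 73.1472.
So by rejecting in round 1, the candidate gets 73.1472 next round, worth 0.52 × 73.1472 = 38.036544 now.
Offer 31 < 38.036544, so the candidate rejects.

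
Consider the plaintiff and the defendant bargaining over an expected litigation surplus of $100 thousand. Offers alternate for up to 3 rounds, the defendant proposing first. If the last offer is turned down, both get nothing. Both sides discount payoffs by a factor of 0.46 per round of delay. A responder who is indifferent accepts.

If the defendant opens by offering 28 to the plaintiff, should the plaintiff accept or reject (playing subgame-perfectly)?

Accept

Round 3 (the defendant proposes): the plaintiff will accept anything ≥ 0, so the defendant offers 0 and keeps 100.
Round 2 (the plaintiff proposes): the defendant can get 100 next round, worth 0.46 × 100 = 46 now; the plaintiff offers that and keeps 54.
So by rejecting in round 1, the plaintiff gets 54 next round, worth 0.46 × 54 = 24.84 now.
Offer 28 ≥ 24.84, so the plaintiff accepts.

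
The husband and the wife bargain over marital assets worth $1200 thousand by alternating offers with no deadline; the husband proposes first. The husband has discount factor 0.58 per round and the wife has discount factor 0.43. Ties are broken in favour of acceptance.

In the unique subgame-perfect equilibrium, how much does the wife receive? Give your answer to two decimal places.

288.73

When the husband proposes, the wife accepts any offer worth at least 0.43 times what the wife would get by proposing next round; and vice versa.
This gives x = 1200 − 0.43y and y = 1200 − 0.58x, where x and y are each side's share when it proposes.
Hence (1 − 0.43·0.58)x = 1200(1 − 0.43), i.e. 0.7506·x = 684.
x ≈ 911.2710; the wife's share is 1200 − x ≈ 288.7290.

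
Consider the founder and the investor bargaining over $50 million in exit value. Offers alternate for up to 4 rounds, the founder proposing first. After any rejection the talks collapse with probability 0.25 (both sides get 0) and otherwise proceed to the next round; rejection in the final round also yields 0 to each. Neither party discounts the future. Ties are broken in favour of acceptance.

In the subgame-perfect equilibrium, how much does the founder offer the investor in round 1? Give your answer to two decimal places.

30.47

Round 4 (the investor proposes): the founder will accept anything ≥ 0, so the investor offers 0 and keeps 50.
Round 3 (the founder proposes): rejecting gives the investor an expected 0.75 × 50 = 37.5. The founder offers 37.5 and keeps 50 − 37.5 = 12.5.
Round 2 (the investor proposes): rejecting gives the founder an expected 0.75 × 12.5 = 9.375, so the investor offers 9.375, keeping 40.625.
Round 1 (the founder proposes): rejecting gives the investor an expected 0.75 × 40.625 = 30.46875. The founder offers 30.46875 and keeps 50 − 30.46875 = 19.53125.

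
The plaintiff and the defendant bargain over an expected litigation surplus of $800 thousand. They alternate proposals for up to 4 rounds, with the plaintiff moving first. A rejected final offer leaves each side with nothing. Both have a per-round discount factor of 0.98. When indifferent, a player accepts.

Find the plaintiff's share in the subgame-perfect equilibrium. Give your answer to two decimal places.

Work backward from the last round.
Round 4 (the defendant proposes): the plaintiff will accept anything ≥ 0, so the defendant offers 0 and keeps 800.
Round 3 (the plaintiff proposes): the defendant can get 800 next round, worth 0.98 × 800 = 784 now; the plaintiff offers that and keeps 16.
Round 2 (the defendant proposes): the plaintiff can get 16 next round, worth 0.98 × 16 = 15.68 now. The defendant offers 15.68 and keeps 800 − 15.68 = 784.32.
Round 1 (the plaintiff proposes): the defendant can get 784.32 next round, worth 0.98 × 784.32 = 768.6336 now; the plaintiff offers that and keeps 31.3664.

31.37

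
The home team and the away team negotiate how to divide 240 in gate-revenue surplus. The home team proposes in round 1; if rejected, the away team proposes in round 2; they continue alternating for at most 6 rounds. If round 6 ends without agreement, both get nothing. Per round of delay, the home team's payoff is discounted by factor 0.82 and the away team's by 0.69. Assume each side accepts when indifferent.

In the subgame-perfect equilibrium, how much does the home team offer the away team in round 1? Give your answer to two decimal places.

Round 6 (the away team proposes): the home team will accept anything ≥ 0, so the away team offers 0 and keeps 240.
Round 5 (the home team proposes): the away team can get 240 next round, worth 0.69 × 240 = 165.6 now. The home team offers 165.6 and keeps 240 − 165.6 = 74.4.
Round 4 (the away team proposes): the home team can get 74.4 next round, worth 0.82 × 74.4 = 61.008 now; the away team offers that and keeps 178.992.
Round 3 (the home team proposes): the away team can get 178.992 next round, worth 0.69 × 178.992 = 123.50448 now. The home team offers 123.50448 and keeps 240 − 123.50448 = 116.49552.
Round 2 (the away team proposes): the home team can get 116.49552 next round, worth 0.82 × 116.49552 = 95.5263264 now. The away team offers 95.5263264 and keeps 240 − 95.5263264 = 144.4736736.
Round 1 (the home team proposes): the away team can get 144.4736736 next round, worth 0.69 × 144.4736736 = 99.686834784 now; the home team offers that and keeps 140.313165216.

99.69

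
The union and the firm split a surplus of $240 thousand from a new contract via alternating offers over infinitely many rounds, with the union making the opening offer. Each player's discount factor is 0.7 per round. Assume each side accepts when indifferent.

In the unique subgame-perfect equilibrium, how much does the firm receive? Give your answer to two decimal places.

In a stationary SPE each proposer offers the other exactly their discounted continuation value.
If the union keeps x when proposing and the firm keeps y when proposing, then x = 240 − 0.7y and y = 240 − 0.7x.
Solving: x = 240(1 − 0.7) / (1 − 0.7·0.7) = 72 / 0.51 ≈ 141.1765.
The firm gets 240 − 141.1765 ≈ 98.8235.

98.82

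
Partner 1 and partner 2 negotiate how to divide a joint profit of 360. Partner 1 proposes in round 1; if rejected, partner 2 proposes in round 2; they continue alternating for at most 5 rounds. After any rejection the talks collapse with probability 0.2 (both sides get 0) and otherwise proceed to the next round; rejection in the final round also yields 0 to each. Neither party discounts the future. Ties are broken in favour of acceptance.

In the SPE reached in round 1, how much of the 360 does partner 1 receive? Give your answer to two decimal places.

Round 5 (partner 1 proposes): partner 2 will accept anything ≥ 0, so partner 1 offers 0 and keeps 360.
Round 4 (partner 2 proposes): rejecting gives partner 1 an expected 0.8 × 360 = 288; partner 2 offers that and keeps 72.
Round 3 (partner 1 proposes): rejecting gives partner 2 an expected 0.8 × 72 = 57.6; partner 1 offers that and keeps 302.4.
Round 2 (partner 2 proposes): rejecting gives partner 1 an expected 0.8 × 302.4 = 241.92. Partner 2 offers 241.92 and keeps 360 − 241.92 = 118.08.
Round 1 (partner 1 proposes): rejecting gives partner 2 an expected 0.8 × 118.08 = 94.464; partner 1 offers that and keeps 265.536.

265.54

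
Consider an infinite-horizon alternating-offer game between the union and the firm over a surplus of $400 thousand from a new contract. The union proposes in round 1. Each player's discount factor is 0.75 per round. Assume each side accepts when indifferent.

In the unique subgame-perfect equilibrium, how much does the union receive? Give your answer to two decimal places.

Let x be the union's share when the union proposes and y be the firm's share when the firm proposes.
The firm accepts iff offered ≥ 0.75·y, so x = 400 − 0.75y. Symmetrically y = 400 − 0.75x.
Substituting: x = 400 − 0.75(400 − 0.75x), giving x(1 − 0.75·0.75) = 400(1 − 0.75).
So x = 400 × 0.25 / 0.4375 ≈ 228.5714, and the firm receives 400 − x ≈ 171.4286.

228.57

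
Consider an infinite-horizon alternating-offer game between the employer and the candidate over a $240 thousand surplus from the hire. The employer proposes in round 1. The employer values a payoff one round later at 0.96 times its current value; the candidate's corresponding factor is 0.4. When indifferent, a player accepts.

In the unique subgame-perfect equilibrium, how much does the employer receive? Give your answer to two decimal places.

233.77

When the employer proposes, the candidate accepts any offer worth at least 0.4 times what the candidate would get by proposing next round; and vice versa.
This gives x = 240 − 0.4y and y = 240 − 0.96x, where x and y are each side's share when it proposes.
Hence (1 − 0.4·0.96)x = 240(1 − 0.4), i.e. 0.616·x = 144.
x ≈ 233.7662; the candidate's share is 240 − x ≈ 6.2338.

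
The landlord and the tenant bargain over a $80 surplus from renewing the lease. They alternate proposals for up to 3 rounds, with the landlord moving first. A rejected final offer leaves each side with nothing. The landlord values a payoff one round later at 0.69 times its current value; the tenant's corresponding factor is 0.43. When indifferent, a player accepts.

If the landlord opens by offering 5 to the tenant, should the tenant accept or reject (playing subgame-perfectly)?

Reject

Work out the tenant's continuation value if the offer is rejected.
Round 3 (the landlord proposes): rejection yields 0 for the tenant; the landlord offers 0 and keeps 80.
Round 2 (the tenant proposes): the landlord can get 80 next round, worth 0.69 × 80 = 55.2 now. The tenant offers 55.2 and keeps 80 − 55.2 = 24.8.
So by rejecting in round 1, the tenant gets 24.8 next round, worth 0.43 × 24.8 = 10.664 now.
Offer 5 < 10.664, so the tenant rejects.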